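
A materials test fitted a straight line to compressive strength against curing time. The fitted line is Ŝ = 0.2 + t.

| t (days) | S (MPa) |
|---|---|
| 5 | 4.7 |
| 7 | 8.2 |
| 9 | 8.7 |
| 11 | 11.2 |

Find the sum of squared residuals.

t=5: Ŝ = 0.2 + 5 = 5.2; r = 4.7 − 5.2 = -0.5
t=7: Ŝ = 0.2 + 7 = 7.2; r = 8.2 − 7.2 = 1
t=9: Ŝ = 0.2 + 9 = 9.2; r = 8.7 − 9.2 = -0.5
t=11: Ŝ = 0.2 + 11 = 11.2; r = 11.2 − 11.2 = 0
SSE = 0.25 + 1 + 0.25 + 0 = 1.5

SSE = 1.5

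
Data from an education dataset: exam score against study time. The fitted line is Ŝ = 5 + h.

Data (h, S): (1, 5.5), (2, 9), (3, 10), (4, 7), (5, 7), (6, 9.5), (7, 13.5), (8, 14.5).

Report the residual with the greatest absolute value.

r = -3

h=1: Ŝ = 5 + 1 = 6; r = 5.5 − 6 = -0.5
h=2: Ŝ = 5 + 2 = 7; r = 9 − 7 = 2
h=3: Ŝ = 5 + 3 = 8; r = 10 − 8 = 2
h=4: Ŝ = 5 + 4 = 9; r = 7 − 9 = -2
h=5: Ŝ = 5 + 5 = 10; r = 7 − 10 = -3
h=6: Ŝ = 5 + 6 = 11; r = 9.5 − 11 = -1.5
h=7: Ŝ = 5 + 7 = 12; r = 13.5 − 12 = 1.5
h=8: Ŝ = 5 + 8 = 13; r = 14.5 − 13 = 1.5
Largest |r| is 3 at h = 5, residual -3.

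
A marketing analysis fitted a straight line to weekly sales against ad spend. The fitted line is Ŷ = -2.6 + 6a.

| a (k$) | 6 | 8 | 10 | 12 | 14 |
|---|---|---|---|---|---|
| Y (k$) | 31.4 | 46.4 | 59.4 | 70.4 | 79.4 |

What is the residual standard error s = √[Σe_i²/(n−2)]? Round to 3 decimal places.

s = 2.160

a=6: Ŷ = -2.6 + 6·6 = 33.4; e = 31.4 − 33.4 = -2
a=8: Ŷ = -2.6 + 6·8 = 45.4; e = 46.4 − 45.4 = 1
a=10: Ŷ = -2.6 + 6·10 = 57.4; e = 59.4 − 57.4 = 2
a=12: Ŷ = -2.6 + 6·12 = 69.4; e = 70.4 − 69.4 = 1
a=14: Ŷ = -2.6 + 6·14 = 81.4; e = 79.4 − 81.4 = -2
SSE = 4 + 1 + 4 + 1 + 4 = 14
s = √(14/3) = √4.66667 ≈ 2.160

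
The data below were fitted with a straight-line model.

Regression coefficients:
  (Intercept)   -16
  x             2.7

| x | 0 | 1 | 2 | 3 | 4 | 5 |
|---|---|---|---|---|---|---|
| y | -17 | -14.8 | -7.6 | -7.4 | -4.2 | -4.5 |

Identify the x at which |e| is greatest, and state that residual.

x = 2, e = 3

x=0: ŷ = -16 + 2.7·0 = -16; e = -17 − (-16) = -1
x=1: ŷ = -16 + 2.7·1 = -13.3; e = -14.8 − (-13.3) = -1.5
x=2: ŷ = -16 + 2.7·2 = -10.6; e = -7.6 − (-10.6) = 3
x=3: ŷ = -16 + 2.7·3 = -7.9; e = -7.4 − (-7.9) = 0.5
x=4: ŷ = -16 + 2.7·4 = -5.2; e = -4.2 − (-5.2) = 1
x=5: ŷ = -16 + 2.7·5 = -2.5; e = -4.5 − (-2.5) = -2
Largest |e| is 3 at x = 2, residual 3.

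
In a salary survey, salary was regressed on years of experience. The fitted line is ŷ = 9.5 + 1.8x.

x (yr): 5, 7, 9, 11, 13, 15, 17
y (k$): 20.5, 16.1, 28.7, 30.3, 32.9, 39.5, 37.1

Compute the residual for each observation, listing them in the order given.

x=5: ŷ = 9.5 + 1.8·5 = 18.5; e = 20.5 − 18.5 = 2
x=7: ŷ = 9.5 + 1.8·7 = 22.1; e = 16.1 − 22.1 = -6
x=9: ŷ = 9.5 + 1.8·9 = 25.7; e = 28.7 − 25.7 = 3
x=11: ŷ = 9.5 + 1.8·11 = 29.3; e = 30.3 − 29.3 = 1
x=13: ŷ = 9.5 + 1.8·13 = 32.9; e = 32.9 − 32.9 = 0
x=15: ŷ = 9.5 + 1.8·15 = 36.5; e = 39.5 − 36.5 = 3
x=17: ŷ = 9.5 + 1.8·17 = 40.1; e = 37.1 − 40.1 = -3

2, -6, 3, 1, 0, 3, -3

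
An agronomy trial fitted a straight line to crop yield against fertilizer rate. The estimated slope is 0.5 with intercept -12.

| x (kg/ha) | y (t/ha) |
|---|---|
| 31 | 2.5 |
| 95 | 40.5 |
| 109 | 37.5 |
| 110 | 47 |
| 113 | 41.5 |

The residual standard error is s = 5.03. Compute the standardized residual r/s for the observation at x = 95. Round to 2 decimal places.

0.99

ŷ = -12 + 0.5·95 = 35.5
r = 40.5 − 35.5 = 5
r/s = 5 / 5.03 = 0.99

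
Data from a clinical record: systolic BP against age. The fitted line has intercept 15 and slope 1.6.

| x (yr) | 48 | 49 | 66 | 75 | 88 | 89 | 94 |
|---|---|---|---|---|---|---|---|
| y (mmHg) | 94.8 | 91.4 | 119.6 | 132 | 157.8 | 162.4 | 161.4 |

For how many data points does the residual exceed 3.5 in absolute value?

x=48: ŷ = 15 + 1.6·48 = 91.8; r = 94.8 − 91.8 = 3
x=49: ŷ = 15 + 1.6·49 = 93.4; r = 91.4 − 93.4 = -2
x=66: ŷ = 15 + 1.6·66 = 120.6; r = 119.6 − 120.6 = -1
x=75: ŷ = 15 + 1.6·75 = 135; r = 132 − 135 = -3
x=88: ŷ = 15 + 1.6·88 = 155.8; r = 157.8 − 155.8 = 2
x=89: ŷ = 15 + 1.6·89 = 157.4; r = 162.4 − 157.4 = 5
x=94: ŷ = 15 + 1.6·94 = 165.4; r = 161.4 − 165.4 = -4
|r| > 3.5: x=89 (|r|=5), x=94 (|r|=4) → 2

2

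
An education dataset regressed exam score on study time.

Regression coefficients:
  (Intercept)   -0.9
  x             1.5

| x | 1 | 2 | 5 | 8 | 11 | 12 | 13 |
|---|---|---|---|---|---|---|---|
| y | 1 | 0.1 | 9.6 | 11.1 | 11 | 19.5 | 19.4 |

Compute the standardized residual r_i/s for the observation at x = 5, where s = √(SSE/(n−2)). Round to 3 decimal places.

x=1: ŷ = -0.9 + 1.5·1 = 0.6; r = 1 − 0.6 = 0.4
x=2: ŷ = -0.9 + 1.5·2 = 2.1; r = 0.1 − 2.1 = -2
x=5: ŷ = -0.9 + 1.5·5 = 6.6; r = 9.6 − 6.6 = 3
x=8: ŷ = -0.9 + 1.5·8 = 11.1; r = 11.1 − 11.1 = 0
x=11: ŷ = -0.9 + 1.5·11 = 15.6; r = 11 − 15.6 = -4.6
x=12: ŷ = -0.9 + 1.5·12 = 17.1; r = 19.5 − 17.1 = 2.4
x=13: ŷ = -0.9 + 1.5·13 = 18.6; r = 19.4 − 18.6 = 0.8
SSE = 0.16 + 4 + 9 + 0 + 21.16 + 5.76 + 0.64 = 40.72
s = √(40.72/5) = 2.85377
r/s = 3 / 2.85377 = 1.051

1.051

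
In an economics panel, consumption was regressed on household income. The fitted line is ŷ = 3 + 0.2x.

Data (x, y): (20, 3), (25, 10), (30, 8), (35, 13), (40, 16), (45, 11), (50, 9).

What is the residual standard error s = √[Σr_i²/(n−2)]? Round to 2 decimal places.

x=20: ŷ = 3 + 0.2·20 = 7; r = 3 − 7 = -4
x=25: ŷ = 3 + 0.2·25 = 8; r = 10 − 8 = 2
x=30: ŷ = 3 + 0.2·30 = 9; r = 8 − 9 = -1
x=35: ŷ = 3 + 0.2·35 = 10; r = 13 − 10 = 3
x=40: ŷ = 3 + 0.2·40 = 11; r = 16 − 11 = 5
x=45: ŷ = 3 + 0.2·45 = 12; r = 11 − 12 = -1
x=50: ŷ = 3 + 0.2·50 = 13; r = 9 − 13 = -4
SSE = 16 + 4 + 1 + 9 + 25 + 1 + 16 = 72
s = √(72/5) = √14.4 ≈ 3.79

s = 3.79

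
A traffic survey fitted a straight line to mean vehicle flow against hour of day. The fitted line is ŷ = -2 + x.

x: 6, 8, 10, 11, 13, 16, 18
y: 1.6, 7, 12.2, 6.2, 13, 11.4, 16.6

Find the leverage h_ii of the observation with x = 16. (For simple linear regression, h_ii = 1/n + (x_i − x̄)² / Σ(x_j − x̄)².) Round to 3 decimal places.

h = 0.311

x̄ = (6 + 8 + 10 + 11 + 13 + 16 + 18)/7 = 11.7143
Σ(x − x̄)² = 32.6531 + 13.7959 + 2.93878 + 0.510204 + 1.65306 + 18.3673 + 39.5102 = 109.429
h = 1/7 + (4.28571)²/109.429 = 0.142857 + 0.167848 = 0.311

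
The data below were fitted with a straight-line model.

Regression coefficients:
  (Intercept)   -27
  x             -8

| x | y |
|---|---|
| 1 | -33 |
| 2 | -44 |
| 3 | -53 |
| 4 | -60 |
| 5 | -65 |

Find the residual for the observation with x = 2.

ŷ = -27 − 8·2 = -43
e = -44 − (-43) = -1

e = -1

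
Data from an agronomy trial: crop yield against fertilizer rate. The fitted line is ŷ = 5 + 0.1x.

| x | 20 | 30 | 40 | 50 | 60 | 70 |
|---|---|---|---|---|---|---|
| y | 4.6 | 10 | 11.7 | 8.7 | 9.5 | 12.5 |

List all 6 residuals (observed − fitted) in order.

x=20: ŷ = 5 + 0.1·20 = 7; e = 4.6 − 7 = -2.4
x=30: ŷ = 5 + 0.1·30 = 8; e = 10 − 8 = 2
x=40: ŷ = 5 + 0.1·40 = 9; e = 11.7 − 9 = 2.7
x=50: ŷ = 5 + 0.1·50 = 10; e = 8.7 − 10 = -1.3
x=60: ŷ = 5 + 0.1·60 = 11; e = 9.5 − 11 = -1.5
x=70: ŷ = 5 + 0.1·70 = 12; e = 12.5 − 12 = 0.5

-2.4, 2, 2.7, -1.3, -1.5, 0.5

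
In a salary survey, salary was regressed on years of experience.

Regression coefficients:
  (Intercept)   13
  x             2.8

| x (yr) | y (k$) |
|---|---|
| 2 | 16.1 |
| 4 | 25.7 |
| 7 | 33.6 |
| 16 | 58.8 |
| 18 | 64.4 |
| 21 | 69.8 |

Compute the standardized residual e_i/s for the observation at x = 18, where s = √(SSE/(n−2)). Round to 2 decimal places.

0.51

x=2: ŷ = 13 + 2.8·2 = 18.6; e = 16.1 − 18.6 = -2.5
x=4: ŷ = 13 + 2.8·4 = 24.2; e = 25.7 − 24.2 = 1.5
x=7: ŷ = 13 + 2.8·7 = 32.6; e = 33.6 − 32.6 = 1
x=16: ŷ = 13 + 2.8·16 = 57.8; e = 58.8 − 57.8 = 1
x=18: ŷ = 13 + 2.8·18 = 63.4; e = 64.4 − 63.4 = 1
x=21: ŷ = 13 + 2.8·21 = 71.8; e = 69.8 − 71.8 = -2
SSE = 6.25 + 2.25 + 1 + 1 + 1 + 4 = 15.5
s = √(15.5/4) = 1.9685
e/s = 1 / 1.9685 = 0.51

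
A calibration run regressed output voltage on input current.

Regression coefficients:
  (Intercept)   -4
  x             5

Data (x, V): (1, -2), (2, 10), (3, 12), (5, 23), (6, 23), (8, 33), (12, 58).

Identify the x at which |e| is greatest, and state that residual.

x = 2, e = 4

x=1: V̂ = -4 + 5·1 = 1; e = -2 − 1 = -3
x=2: V̂ = -4 + 5·2 = 6; e = 10 − 6 = 4
x=3: V̂ = -4 + 5·3 = 11; e = 12 − 11 = 1
x=5: V̂ = -4 + 5·5 = 21; e = 23 − 21 = 2
x=6: V̂ = -4 + 5·6 = 26; e = 23 − 26 = -3
x=8: V̂ = -4 + 5·8 = 36; e = 33 − 36 = -3
x=12: V̂ = -4 + 5·12 = 56; e = 58 − 56 = 2
Largest |e| is 4 at x = 2, residual 4.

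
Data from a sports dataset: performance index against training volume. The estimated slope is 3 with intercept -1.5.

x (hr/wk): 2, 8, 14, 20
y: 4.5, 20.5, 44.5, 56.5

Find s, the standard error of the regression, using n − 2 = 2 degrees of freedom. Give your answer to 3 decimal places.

x=2: ŷ = -1.5 + 3·2 = 4.5; r = 4.5 − 4.5 = 0
x=8: ŷ = -1.5 + 3·8 = 22.5; r = 20.5 − 22.5 = -2
x=14: ŷ = -1.5 + 3·14 = 40.5; r = 44.5 − 40.5 = 4
x=20: ŷ = -1.5 + 3·20 = 58.5; r = 56.5 − 58.5 = -2
SSE = 0 + 4 + 16 + 4 = 24
s = √(24/2) = √12 ≈ 3.464

s = 3.464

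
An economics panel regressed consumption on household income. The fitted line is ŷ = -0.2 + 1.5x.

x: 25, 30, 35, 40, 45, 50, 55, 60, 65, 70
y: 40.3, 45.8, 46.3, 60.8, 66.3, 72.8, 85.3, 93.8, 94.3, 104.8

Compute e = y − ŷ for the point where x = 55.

e = 3

ŷ = -0.2 + 1.5·55 = 82.3
e = 85.3 − 82.3 = 3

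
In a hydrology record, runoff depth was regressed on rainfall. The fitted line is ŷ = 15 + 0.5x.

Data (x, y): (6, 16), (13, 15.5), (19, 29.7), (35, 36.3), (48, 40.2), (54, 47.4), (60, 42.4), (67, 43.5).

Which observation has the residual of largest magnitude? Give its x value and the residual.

x=6: ŷ = 15 + 0.5·6 = 18; r = 16 − 18 = -2
x=13: ŷ = 15 + 0.5·13 = 21.5; r = 15.5 − 21.5 = -6
x=19: ŷ = 15 + 0.5·19 = 24.5; r = 29.7 − 24.5 = 5.2
x=35: ŷ = 15 + 0.5·35 = 32.5; r = 36.3 − 32.5 = 3.8
x=48: ŷ = 15 + 0.5·48 = 39; r = 40.2 − 39 = 1.2
x=54: ŷ = 15 + 0.5·54 = 42; r = 47.4 − 42 = 5.4
x=60: ŷ = 15 + 0.5·60 = 45; r = 42.4 − 45 = -2.6
x=67: ŷ = 15 + 0.5·67 = 48.5; r = 43.5 − 48.5 = -5
Largest |r| is 6 at x = 13, residual -6.

x = 13, r = -6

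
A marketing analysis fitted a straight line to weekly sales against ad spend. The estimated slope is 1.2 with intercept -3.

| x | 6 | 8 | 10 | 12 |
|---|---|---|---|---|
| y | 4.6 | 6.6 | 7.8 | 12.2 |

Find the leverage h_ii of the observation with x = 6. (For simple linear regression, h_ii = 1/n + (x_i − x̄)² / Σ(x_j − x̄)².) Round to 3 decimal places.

h = 0.700

x̄ = (6 + 8 + 10 + 12)/4 = 9
Σ(x − x̄)² = 9 + 1 + 1 + 9 = 20
h = 1/4 + (-3)²/20 = 0.25 + 0.45 = 0.700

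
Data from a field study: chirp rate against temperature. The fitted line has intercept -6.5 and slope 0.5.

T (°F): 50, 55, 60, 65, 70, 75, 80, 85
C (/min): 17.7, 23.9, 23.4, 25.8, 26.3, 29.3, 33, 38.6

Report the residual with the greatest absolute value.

e = 2.9

T=50: ŷ = -6.5 + 0.5·50 = 18.5; e = 17.7 − 18.5 = -0.8
T=55: ŷ = -6.5 + 0.5·55 = 21; e = 23.9 − 21 = 2.9
T=60: ŷ = -6.5 + 0.5·60 = 23.5; e = 23.4 − 23.5 = -0.1
T=65: ŷ = -6.5 + 0.5·65 = 26; e = 25.8 − 26 = -0.2
T=70: ŷ = -6.5 + 0.5·70 = 28.5; e = 26.3 − 28.5 = -2.2
T=75: ŷ = -6.5 + 0.5·75 = 31; e = 29.3 − 31 = -1.7
T=80: ŷ = -6.5 + 0.5·80 = 33.5; e = 33 − 33.5 = -0.5
T=85: ŷ = -6.5 + 0.5·85 = 36; e = 38.6 − 36 = 2.6
Largest |e| is 2.9 at T = 55, residual 2.9.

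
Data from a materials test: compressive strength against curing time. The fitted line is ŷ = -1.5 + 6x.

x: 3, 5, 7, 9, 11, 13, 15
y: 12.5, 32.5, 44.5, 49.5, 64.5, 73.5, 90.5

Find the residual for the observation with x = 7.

r = 4

ŷ = -1.5 + 6·7 = 40.5
r = 44.5 − 40.5 = 4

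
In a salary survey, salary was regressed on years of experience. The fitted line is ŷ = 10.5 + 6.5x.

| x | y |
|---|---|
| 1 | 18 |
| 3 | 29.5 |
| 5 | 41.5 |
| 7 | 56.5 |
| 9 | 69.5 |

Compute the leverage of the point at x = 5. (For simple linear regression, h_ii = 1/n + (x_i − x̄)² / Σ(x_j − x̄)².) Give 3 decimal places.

h = 0.200

x̄ = (1 + 3 + 5 + 7 + 9)/5 = 5
Σ(x − x̄)² = 16 + 4 + 0 + 4 + 16 = 40
h = 1/5 + (0)²/40 = 0.2 + 0 = 0.200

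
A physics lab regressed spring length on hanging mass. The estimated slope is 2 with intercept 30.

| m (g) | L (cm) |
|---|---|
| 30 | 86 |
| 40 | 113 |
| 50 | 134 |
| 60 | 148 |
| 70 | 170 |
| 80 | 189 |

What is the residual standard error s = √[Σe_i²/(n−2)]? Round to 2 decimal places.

m=30: ŷ = 30 + 2·30 = 90; e = 86 − 90 = -4
m=40: ŷ = 30 + 2·40 = 110; e = 113 − 110 = 3
m=50: ŷ = 30 + 2·50 = 130; e = 134 − 130 = 4
m=60: ŷ = 30 + 2·60 = 150; e = 148 − 150 = -2
m=70: ŷ = 30 + 2·70 = 170; e = 170 − 170 = 0
m=80: ŷ = 30 + 2·80 = 190; e = 189 − 190 = -1
SSE = 16 + 9 + 16 + 4 + 0 + 1 = 46
s = √(46/4) = √11.5 ≈ 3.39

s = 3.39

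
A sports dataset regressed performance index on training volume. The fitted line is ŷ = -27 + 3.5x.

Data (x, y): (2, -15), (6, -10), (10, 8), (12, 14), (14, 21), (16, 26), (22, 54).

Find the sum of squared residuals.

SSE = 68

x=2: ŷ = -27 + 3.5·2 = -20; r = -15 − (-20) = 5
x=6: ŷ = -27 + 3.5·6 = -6; r = -10 − (-6) = -4
x=10: ŷ = -27 + 3.5·10 = 8; r = 8 − 8 = 0
x=12: ŷ = -27 + 3.5·12 = 15; r = 14 − 15 = -1
x=14: ŷ = -27 + 3.5·14 = 22; r = 21 − 22 = -1
x=16: ŷ = -27 + 3.5·16 = 29; r = 26 − 29 = -3
x=22: ŷ = -27 + 3.5·22 = 50; r = 54 − 50 = 4
SSE = 25 + 16 + 0 + 1 + 1 + 9 + 16 = 68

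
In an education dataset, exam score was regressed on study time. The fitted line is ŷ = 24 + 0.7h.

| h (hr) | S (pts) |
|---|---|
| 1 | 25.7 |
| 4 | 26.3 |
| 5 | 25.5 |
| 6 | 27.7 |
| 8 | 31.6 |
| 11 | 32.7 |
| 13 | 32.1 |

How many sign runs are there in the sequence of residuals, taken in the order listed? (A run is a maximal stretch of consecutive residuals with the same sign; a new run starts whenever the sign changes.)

4 runs

h=1: ŷ = 24 + 0.7·1 = 24.7; e = 25.7 − 24.7 = 1
h=4: ŷ = 24 + 0.7·4 = 26.8; e = 26.3 − 26.8 = -0.5
h=5: ŷ = 24 + 0.7·5 = 27.5; e = 25.5 − 27.5 = -2
h=6: ŷ = 24 + 0.7·6 = 28.2; e = 27.7 − 28.2 = -0.5
h=8: ŷ = 24 + 0.7·8 = 29.6; e = 31.6 − 29.6 = 2
h=11: ŷ = 24 + 0.7·11 = 31.7; e = 32.7 − 31.7 = 1
h=13: ŷ = 24 + 0.7·13 = 33.1; e = 32.1 − 33.1 = -1
Signs: + − − − + + −
Runs: +×1, −×3, +×2, −×1 → 4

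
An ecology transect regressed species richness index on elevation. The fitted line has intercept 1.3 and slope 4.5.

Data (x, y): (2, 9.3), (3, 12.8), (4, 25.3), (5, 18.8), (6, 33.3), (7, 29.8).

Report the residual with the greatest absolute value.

x=2: ŷ = 1.3 + 4.5·2 = 10.3; e = 9.3 − 10.3 = -1
x=3: ŷ = 1.3 + 4.5·3 = 14.8; e = 12.8 − 14.8 = -2
x=4: ŷ = 1.3 + 4.5·4 = 19.3; e = 25.3 − 19.3 = 6
x=5: ŷ = 1.3 + 4.5·5 = 23.8; e = 18.8 − 23.8 = -5
x=6: ŷ = 1.3 + 4.5·6 = 28.3; e = 33.3 − 28.3 = 5
x=7: ŷ = 1.3 + 4.5·7 = 32.8; e = 29.8 − 32.8 = -3
Largest |e| is 6 at x = 4, residual 6.

e = 6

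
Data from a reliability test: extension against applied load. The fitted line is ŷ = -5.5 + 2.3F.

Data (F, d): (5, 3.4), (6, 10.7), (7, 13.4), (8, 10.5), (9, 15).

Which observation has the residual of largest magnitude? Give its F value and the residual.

F = 7, e = 2.8

F=5: ŷ = -5.5 + 2.3·5 = 6; e = 3.4 − 6 = -2.6
F=6: ŷ = -5.5 + 2.3·6 = 8.3; e = 10.7 − 8.3 = 2.4
F=7: ŷ = -5.5 + 2.3·7 = 10.6; e = 13.4 − 10.6 = 2.8
F=8: ŷ = -5.5 + 2.3·8 = 12.9; e = 10.5 − 12.9 = -2.4
F=9: ŷ = -5.5 + 2.3·9 = 15.2; e = 15 − 15.2 = -0.2
Largest |e| is 2.8 at F = 7, residual 2.8.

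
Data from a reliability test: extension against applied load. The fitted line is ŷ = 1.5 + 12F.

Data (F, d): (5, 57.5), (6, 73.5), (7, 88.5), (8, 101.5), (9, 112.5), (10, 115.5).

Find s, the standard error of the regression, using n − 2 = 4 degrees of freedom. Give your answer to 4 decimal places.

F=5: ŷ = 1.5 + 12·5 = 61.5; r = 57.5 − 61.5 = -4
F=6: ŷ = 1.5 + 12·6 = 73.5; r = 73.5 − 73.5 = 0
F=7: ŷ = 1.5 + 12·7 = 85.5; r = 88.5 − 85.5 = 3
F=8: ŷ = 1.5 + 12·8 = 97.5; r = 101.5 − 97.5 = 4
F=9: ŷ = 1.5 + 12·9 = 109.5; r = 112.5 − 109.5 = 3
F=10: ŷ = 1.5 + 12·10 = 121.5; r = 115.5 − 121.5 = -6
SSE = 16 + 0 + 9 + 16 + 9 + 36 = 86
s = √(86/4) = √21.5 ≈ 4.6368

s = 4.6368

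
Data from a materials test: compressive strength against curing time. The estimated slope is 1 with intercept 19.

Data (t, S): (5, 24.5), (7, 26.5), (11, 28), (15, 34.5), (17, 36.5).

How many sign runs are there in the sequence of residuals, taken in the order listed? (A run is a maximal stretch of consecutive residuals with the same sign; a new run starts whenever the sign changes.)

t=5: Ŝ = 19 + 5 = 24; r = 24.5 − 24 = 0.5
t=7: Ŝ = 19 + 7 = 26; r = 26.5 − 26 = 0.5
t=11: Ŝ = 19 + 11 = 30; r = 28 − 30 = -2
t=15: Ŝ = 19 + 15 = 34; r = 34.5 − 34 = 0.5
t=17: Ŝ = 19 + 17 = 36; r = 36.5 − 36 = 0.5
Signs: + + − + +
Runs: +×2, −×1, +×2 → 3

3 runs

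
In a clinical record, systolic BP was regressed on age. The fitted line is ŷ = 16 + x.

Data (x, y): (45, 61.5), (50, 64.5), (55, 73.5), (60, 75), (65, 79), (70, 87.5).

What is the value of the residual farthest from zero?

x=45: ŷ = 16 + 45 = 61; r = 61.5 − 61 = 0.5
x=50: ŷ = 16 + 50 = 66; r = 64.5 − 66 = -1.5
x=55: ŷ = 16 + 55 = 71; r = 73.5 − 71 = 2.5
x=60: ŷ = 16 + 60 = 76; r = 75 − 76 = -1
x=65: ŷ = 16 + 65 = 81; r = 79 − 81 = -2
x=70: ŷ = 16 + 70 = 86; r = 87.5 − 86 = 1.5
Largest |r| is 2.5 at x = 55, residual 2.5.

r = 2.5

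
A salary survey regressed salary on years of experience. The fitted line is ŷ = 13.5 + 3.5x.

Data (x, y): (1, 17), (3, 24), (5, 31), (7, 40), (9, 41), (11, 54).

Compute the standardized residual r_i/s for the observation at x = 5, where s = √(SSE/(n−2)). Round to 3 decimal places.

x=1: ŷ = 13.5 + 3.5·1 = 17; r = 17 − 17 = 0
x=3: ŷ = 13.5 + 3.5·3 = 24; r = 24 − 24 = 0
x=5: ŷ = 13.5 + 3.5·5 = 31; r = 31 − 31 = 0
x=7: ŷ = 13.5 + 3.5·7 = 38; r = 40 − 38 = 2
x=9: ŷ = 13.5 + 3.5·9 = 45; r = 41 − 45 = -4
x=11: ŷ = 13.5 + 3.5·11 = 52; r = 54 − 52 = 2
SSE = 0 + 0 + 0 + 4 + 16 + 4 = 24
s = √(24/4) = 2.44949
r/s = 0 / 2.44949 = 0.000

0.000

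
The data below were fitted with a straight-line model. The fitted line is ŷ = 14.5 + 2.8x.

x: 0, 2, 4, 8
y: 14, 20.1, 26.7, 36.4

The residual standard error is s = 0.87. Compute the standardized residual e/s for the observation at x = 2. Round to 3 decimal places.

0.000

ŷ = 14.5 + 2.8·2 = 20.1
e = 20.1 − 20.1 = 0
e/s = 0 / 0.87 = 0.000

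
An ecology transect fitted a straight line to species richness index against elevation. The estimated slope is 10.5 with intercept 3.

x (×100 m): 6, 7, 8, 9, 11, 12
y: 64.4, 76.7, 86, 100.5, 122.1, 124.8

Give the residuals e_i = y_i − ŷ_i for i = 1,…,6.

x=6: ŷ = 3 + 10.5·6 = 66; e = 64.4 − 66 = -1.6
x=7: ŷ = 3 + 10.5·7 = 76.5; e = 76.7 − 76.5 = 0.2
x=8: ŷ = 3 + 10.5·8 = 87; e = 86 − 87 = -1
x=9: ŷ = 3 + 10.5·9 = 97.5; e = 100.5 − 97.5 = 3
x=11: ŷ = 3 + 10.5·11 = 118.5; e = 122.1 − 118.5 = 3.6
x=12: ŷ = 3 + 10.5·12 = 129; e = 124.8 − 129 = -4.2

-1.6, 0.2, -1, 3, 3.6, -4.2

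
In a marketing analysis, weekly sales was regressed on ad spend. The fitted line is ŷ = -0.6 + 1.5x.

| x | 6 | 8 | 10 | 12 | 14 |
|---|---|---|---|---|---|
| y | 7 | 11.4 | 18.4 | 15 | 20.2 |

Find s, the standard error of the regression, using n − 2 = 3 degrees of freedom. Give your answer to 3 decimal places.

s = 2.814

x=6: ŷ = -0.6 + 1.5·6 = 8.4; e = 7 − 8.4 = -1.4
x=8: ŷ = -0.6 + 1.5·8 = 11.4; e = 11.4 − 11.4 = 0
x=10: ŷ = -0.6 + 1.5·10 = 14.4; e = 18.4 − 14.4 = 4
x=12: ŷ = -0.6 + 1.5·12 = 17.4; e = 15 − 17.4 = -2.4
x=14: ŷ = -0.6 + 1.5·14 = 20.4; e = 20.2 − 20.4 = -0.2
SSE = 1.96 + 0 + 16 + 5.76 + 0.04 = 23.76
s = √(23.76/3) = √7.92 ≈ 2.814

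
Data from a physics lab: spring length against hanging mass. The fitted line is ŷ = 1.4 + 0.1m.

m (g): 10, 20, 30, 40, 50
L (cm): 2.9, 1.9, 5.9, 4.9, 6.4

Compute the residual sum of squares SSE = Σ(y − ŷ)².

SSE = 5

m=10: ŷ = 1.4 + 0.1·10 = 2.4; e = 2.9 − 2.4 = 0.5
m=20: ŷ = 1.4 + 0.1·20 = 3.4; e = 1.9 − 3.4 = -1.5
m=30: ŷ = 1.4 + 0.1·30 = 4.4; e = 5.9 − 4.4 = 1.5
m=40: ŷ = 1.4 + 0.1·40 = 5.4; e = 4.9 − 5.4 = -0.5
m=50: ŷ = 1.4 + 0.1·50 = 6.4; e = 6.4 − 6.4 = 0
SSE = 0.25 + 2.25 + 2.25 + 0.25 + 0 = 5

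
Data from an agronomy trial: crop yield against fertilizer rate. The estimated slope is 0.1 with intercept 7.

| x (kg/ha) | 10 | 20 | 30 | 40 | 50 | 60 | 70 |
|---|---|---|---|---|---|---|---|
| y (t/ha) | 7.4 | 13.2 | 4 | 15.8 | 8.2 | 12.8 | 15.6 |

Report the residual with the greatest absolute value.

x=10: ŷ = 7 + 0.1·10 = 8; r = 7.4 − 8 = -0.6
x=20: ŷ = 7 + 0.1·20 = 9; r = 13.2 − 9 = 4.2
x=30: ŷ = 7 + 0.1·30 = 10; r = 4 − 10 = -6
x=40: ŷ = 7 + 0.1·40 = 11; r = 15.8 − 11 = 4.8
x=50: ŷ = 7 + 0.1·50 = 12; r = 8.2 − 12 = -3.8
x=60: ŷ = 7 + 0.1·60 = 13; r = 12.8 − 13 = -0.2
x=70: ŷ = 7 + 0.1·70 = 14; r = 15.6 − 14 = 1.6
Largest |r| is 6 at x = 30, residual -6.

r = -6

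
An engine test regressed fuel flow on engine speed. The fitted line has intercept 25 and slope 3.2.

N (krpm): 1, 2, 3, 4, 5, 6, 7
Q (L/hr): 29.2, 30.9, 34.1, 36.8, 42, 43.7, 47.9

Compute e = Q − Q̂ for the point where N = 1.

Q̂ = 25 + 3.2·1 = 28.2
e = 29.2 − 28.2 = 1

e = 1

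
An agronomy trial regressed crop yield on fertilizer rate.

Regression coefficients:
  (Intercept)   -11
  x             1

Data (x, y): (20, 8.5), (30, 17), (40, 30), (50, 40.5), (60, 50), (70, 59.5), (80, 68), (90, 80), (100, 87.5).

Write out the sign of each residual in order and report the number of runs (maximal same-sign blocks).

5 runs

x=20: ŷ = -11 + 20 = 9; r = 8.5 − 9 = -0.5
x=30: ŷ = -11 + 30 = 19; r = 17 − 19 = -2
x=40: ŷ = -11 + 40 = 29; r = 30 − 29 = 1
x=50: ŷ = -11 + 50 = 39; r = 40.5 − 39 = 1.5
x=60: ŷ = -11 + 60 = 49; r = 50 − 49 = 1
x=70: ŷ = -11 + 70 = 59; r = 59.5 − 59 = 0.5
x=80: ŷ = -11 + 80 = 69; r = 68 − 69 = -1
x=90: ŷ = -11 + 90 = 79; r = 80 − 79 = 1
x=100: ŷ = -11 + 100 = 89; r = 87.5 − 89 = -1.5
Signs: − − + + + + − + −
Runs: −×2, +×4, −×1, +×1, −×1 → 5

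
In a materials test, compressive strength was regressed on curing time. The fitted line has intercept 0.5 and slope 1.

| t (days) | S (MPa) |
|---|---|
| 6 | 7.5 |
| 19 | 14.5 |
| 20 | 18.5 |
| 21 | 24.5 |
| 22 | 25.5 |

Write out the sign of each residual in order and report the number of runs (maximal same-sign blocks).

t=6: ŷ = 0.5 + 6 = 6.5; r = 7.5 − 6.5 = 1
t=19: ŷ = 0.5 + 19 = 19.5; r = 14.5 − 19.5 = -5
t=20: ŷ = 0.5 + 20 = 20.5; r = 18.5 − 20.5 = -2
t=21: ŷ = 0.5 + 21 = 21.5; r = 24.5 − 21.5 = 3
t=22: ŷ = 0.5 + 22 = 22.5; r = 25.5 − 22.5 = 3
Signs: + − − + +
Runs: +×1, −×2, +×2 → 3

3 runs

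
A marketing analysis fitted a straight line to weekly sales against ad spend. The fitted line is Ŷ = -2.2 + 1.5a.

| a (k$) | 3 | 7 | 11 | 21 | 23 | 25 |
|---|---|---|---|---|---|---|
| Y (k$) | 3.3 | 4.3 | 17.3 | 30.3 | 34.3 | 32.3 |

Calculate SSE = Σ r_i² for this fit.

a=3: Ŷ = -2.2 + 1.5·3 = 2.3; r = 3.3 − 2.3 = 1
a=7: Ŷ = -2.2 + 1.5·7 = 8.3; r = 4.3 − 8.3 = -4
a=11: Ŷ = -2.2 + 1.5·11 = 14.3; r = 17.3 − 14.3 = 3
a=21: Ŷ = -2.2 + 1.5·21 = 29.3; r = 30.3 − 29.3 = 1
a=23: Ŷ = -2.2 + 1.5·23 = 32.3; r = 34.3 − 32.3 = 2
a=25: Ŷ = -2.2 + 1.5·25 = 35.3; r = 32.3 − 35.3 = -3
SSE = 1 + 16 + 9 + 1 + 4 + 9 = 40

SSE = 40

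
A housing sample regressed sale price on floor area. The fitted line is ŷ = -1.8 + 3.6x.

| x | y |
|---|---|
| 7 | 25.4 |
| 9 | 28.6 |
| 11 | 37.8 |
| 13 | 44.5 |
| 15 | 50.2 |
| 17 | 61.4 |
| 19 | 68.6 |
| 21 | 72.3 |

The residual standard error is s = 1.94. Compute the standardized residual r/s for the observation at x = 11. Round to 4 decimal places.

0.0000

ŷ = -1.8 + 3.6·11 = 37.8
r = 37.8 − 37.8 = 0
r/s = 0 / 1.94 = 0.0000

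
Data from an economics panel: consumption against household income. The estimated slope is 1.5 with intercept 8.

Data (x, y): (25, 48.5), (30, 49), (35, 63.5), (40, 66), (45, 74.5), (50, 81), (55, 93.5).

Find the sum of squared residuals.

SSE = 52

x=25: ŷ = 8 + 1.5·25 = 45.5; r = 48.5 − 45.5 = 3
x=30: ŷ = 8 + 1.5·30 = 53; r = 49 − 53 = -4
x=35: ŷ = 8 + 1.5·35 = 60.5; r = 63.5 − 60.5 = 3
x=40: ŷ = 8 + 1.5·40 = 68; r = 66 − 68 = -2
x=45: ŷ = 8 + 1.5·45 = 75.5; r = 74.5 − 75.5 = -1
x=50: ŷ = 8 + 1.5·50 = 83; r = 81 − 83 = -2
x=55: ŷ = 8 + 1.5·55 = 90.5; r = 93.5 − 90.5 = 3
SSE = 9 + 16 + 9 + 4 + 1 + 4 + 9 = 52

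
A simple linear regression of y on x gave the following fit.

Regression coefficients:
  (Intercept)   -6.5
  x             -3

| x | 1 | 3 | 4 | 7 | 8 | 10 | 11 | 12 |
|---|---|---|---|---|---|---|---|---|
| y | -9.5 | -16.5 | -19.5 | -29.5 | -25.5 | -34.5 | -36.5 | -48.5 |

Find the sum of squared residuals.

SSE = 80

x=1: ŷ = -6.5 − 3·1 = -9.5; e = -9.5 − (-9.5) = 0
x=3: ŷ = -6.5 − 3·3 = -15.5; e = -16.5 − (-15.5) = -1
x=4: ŷ = -6.5 − 3·4 = -18.5; e = -19.5 − (-18.5) = -1
x=7: ŷ = -6.5 − 3·7 = -27.5; e = -29.5 − (-27.5) = -2
x=8: ŷ = -6.5 − 3·8 = -30.5; e = -25.5 − (-30.5) = 5
x=10: ŷ = -6.5 − 3·10 = -36.5; e = -34.5 − (-36.5) = 2
x=11: ŷ = -6.5 − 3·11 = -39.5; e = -36.5 − (-39.5) = 3
x=12: ŷ = -6.5 − 3·12 = -42.5; e = -48.5 − (-42.5) = -6
SSE = 0 + 1 + 1 + 4 + 25 + 4 + 9 + 36 = 80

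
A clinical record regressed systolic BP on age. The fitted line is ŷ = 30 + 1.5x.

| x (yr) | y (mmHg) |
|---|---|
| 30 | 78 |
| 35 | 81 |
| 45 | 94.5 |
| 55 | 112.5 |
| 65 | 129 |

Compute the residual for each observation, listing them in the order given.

3, -1.5, -3, 0, 1.5

x=30: ŷ = 30 + 1.5·30 = 75; e = 78 − 75 = 3
x=35: ŷ = 30 + 1.5·35 = 82.5; e = 81 − 82.5 = -1.5
x=45: ŷ = 30 + 1.5·45 = 97.5; e = 94.5 − 97.5 = -3
x=55: ŷ = 30 + 1.5·55 = 112.5; e = 112.5 − 112.5 = 0
x=65: ŷ = 30 + 1.5·65 = 127.5; e = 129 − 127.5 = 1.5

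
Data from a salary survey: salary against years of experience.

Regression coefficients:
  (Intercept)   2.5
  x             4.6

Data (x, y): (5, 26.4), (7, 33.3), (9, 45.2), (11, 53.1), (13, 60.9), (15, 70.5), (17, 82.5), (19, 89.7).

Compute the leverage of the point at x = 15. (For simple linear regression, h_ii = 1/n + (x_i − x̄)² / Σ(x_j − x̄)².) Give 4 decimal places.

x̄ = (5 + 7 + 9 + 11 + 13 + 15 + 17 + 19)/8 = 12
Σ(x − x̄)² = 49 + 25 + 9 + 1 + 1 + 9 + 25 + 49 = 168
h = 1/8 + (3)²/168 = 0.125 + 0.0535714 = 0.1786

h = 0.1786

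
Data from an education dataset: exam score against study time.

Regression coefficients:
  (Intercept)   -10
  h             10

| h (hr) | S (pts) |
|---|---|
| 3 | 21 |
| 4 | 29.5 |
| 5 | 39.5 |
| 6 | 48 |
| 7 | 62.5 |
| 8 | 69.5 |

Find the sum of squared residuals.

SSE = 12

h=3: ŷ = -10 + 10·3 = 20; e = 21 − 20 = 1
h=4: ŷ = -10 + 10·4 = 30; e = 29.5 − 30 = -0.5
h=5: ŷ = -10 + 10·5 = 40; e = 39.5 − 40 = -0.5
h=6: ŷ = -10 + 10·6 = 50; e = 48 − 50 = -2
h=7: ŷ = -10 + 10·7 = 60; e = 62.5 − 60 = 2.5
h=8: ŷ = -10 + 10·8 = 70; e = 69.5 − 70 = -0.5
SSE = 1 + 0.25 + 0.25 + 4 + 6.25 + 0.25 = 12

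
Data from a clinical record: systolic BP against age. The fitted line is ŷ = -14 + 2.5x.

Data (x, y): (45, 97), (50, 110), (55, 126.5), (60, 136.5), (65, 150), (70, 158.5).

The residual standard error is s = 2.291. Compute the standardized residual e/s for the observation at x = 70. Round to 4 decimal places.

-1.0912

ŷ = -14 + 2.5·70 = 161
e = 158.5 − 161 = -2.5
e/s = -2.5 / 2.291 = -1.0912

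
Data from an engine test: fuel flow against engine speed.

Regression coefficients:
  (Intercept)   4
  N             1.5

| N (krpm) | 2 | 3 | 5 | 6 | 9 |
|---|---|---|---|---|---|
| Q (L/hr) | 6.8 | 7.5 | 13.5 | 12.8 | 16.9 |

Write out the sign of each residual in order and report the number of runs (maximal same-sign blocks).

3 runs

N=2: ŷ = 4 + 1.5·2 = 7; e = 6.8 − 7 = -0.2
N=3: ŷ = 4 + 1.5·3 = 8.5; e = 7.5 − 8.5 = -1
N=5: ŷ = 4 + 1.5·5 = 11.5; e = 13.5 − 11.5 = 2
N=6: ŷ = 4 + 1.5·6 = 13; e = 12.8 − 13 = -0.2
N=9: ŷ = 4 + 1.5·9 = 17.5; e = 16.9 − 17.5 = -0.6
Signs: − − + − −
Runs: −×2, +×1, −×2 → 3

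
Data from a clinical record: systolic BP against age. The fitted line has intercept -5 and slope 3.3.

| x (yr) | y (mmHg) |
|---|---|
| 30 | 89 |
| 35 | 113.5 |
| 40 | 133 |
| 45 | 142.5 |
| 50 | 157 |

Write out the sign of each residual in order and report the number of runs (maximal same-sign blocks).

x=30: ŷ = -5 + 3.3·30 = 94; e = 89 − 94 = -5
x=35: ŷ = -5 + 3.3·35 = 110.5; e = 113.5 − 110.5 = 3
x=40: ŷ = -5 + 3.3·40 = 127; e = 133 − 127 = 6
x=45: ŷ = -5 + 3.3·45 = 143.5; e = 142.5 − 143.5 = -1
x=50: ŷ = -5 + 3.3·50 = 160; e = 157 − 160 = -3
Signs: − + + − −
Runs: −×1, +×2, −×2 → 3

3 runs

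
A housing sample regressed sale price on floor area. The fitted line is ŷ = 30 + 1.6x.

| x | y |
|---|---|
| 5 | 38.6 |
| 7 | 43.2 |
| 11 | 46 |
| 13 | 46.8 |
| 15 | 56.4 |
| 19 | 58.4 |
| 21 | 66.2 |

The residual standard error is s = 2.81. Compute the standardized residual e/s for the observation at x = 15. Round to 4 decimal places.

0.8541

ŷ = 30 + 1.6·15 = 54
e = 56.4 − 54 = 2.4
e/s = 2.4 / 2.81 = 0.8541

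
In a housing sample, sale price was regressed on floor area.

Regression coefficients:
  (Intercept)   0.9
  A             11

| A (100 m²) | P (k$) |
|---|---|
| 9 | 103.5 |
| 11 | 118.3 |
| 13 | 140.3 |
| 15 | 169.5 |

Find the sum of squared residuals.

SSE = 51.84

A=9: P̂ = 0.9 + 11·9 = 99.9; e = 103.5 − 99.9 = 3.6
A=11: P̂ = 0.9 + 11·11 = 121.9; e = 118.3 − 121.9 = -3.6
A=13: P̂ = 0.9 + 11·13 = 143.9; e = 140.3 − 143.9 = -3.6
A=15: P̂ = 0.9 + 11·15 = 165.9; e = 169.5 − 165.9 = 3.6
SSE = 12.96 + 12.96 + 12.96 + 12.96 = 51.84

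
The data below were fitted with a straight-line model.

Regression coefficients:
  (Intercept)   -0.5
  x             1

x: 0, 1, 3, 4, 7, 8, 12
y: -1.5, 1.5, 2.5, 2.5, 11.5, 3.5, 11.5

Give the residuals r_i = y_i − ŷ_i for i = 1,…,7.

x=0: ŷ = -0.5 + 0 = -0.5; r = -1.5 − (-0.5) = -1
x=1: ŷ = -0.5 + 1 = 0.5; r = 1.5 − 0.5 = 1
x=3: ŷ = -0.5 + 3 = 2.5; r = 2.5 − 2.5 = 0
x=4: ŷ = -0.5 + 4 = 3.5; r = 2.5 − 3.5 = -1
x=7: ŷ = -0.5 + 7 = 6.5; r = 11.5 − 6.5 = 5
x=8: ŷ = -0.5 + 8 = 7.5; r = 3.5 − 7.5 = -4
x=12: ŷ = -0.5 + 12 = 11.5; r = 11.5 − 11.5 = 0

-1, 1, 0, -1, 5, -4, 0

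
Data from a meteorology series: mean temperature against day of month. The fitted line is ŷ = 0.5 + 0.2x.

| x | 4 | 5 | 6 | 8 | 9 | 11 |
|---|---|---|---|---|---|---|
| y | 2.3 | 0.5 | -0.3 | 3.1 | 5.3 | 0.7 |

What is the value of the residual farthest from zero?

r = 3

x=4: ŷ = 0.5 + 0.2·4 = 1.3; r = 2.3 − 1.3 = 1
x=5: ŷ = 0.5 + 0.2·5 = 1.5; r = 0.5 − 1.5 = -1
x=6: ŷ = 0.5 + 0.2·6 = 1.7; r = -0.3 − 1.7 = -2
x=8: ŷ = 0.5 + 0.2·8 = 2.1; r = 3.1 − 2.1 = 1
x=9: ŷ = 0.5 + 0.2·9 = 2.3; r = 5.3 − 2.3 = 3
x=11: ŷ = 0.5 + 0.2·11 = 2.7; r = 0.7 − 2.7 = -2
Largest |r| is 3 at x = 9, residual 3.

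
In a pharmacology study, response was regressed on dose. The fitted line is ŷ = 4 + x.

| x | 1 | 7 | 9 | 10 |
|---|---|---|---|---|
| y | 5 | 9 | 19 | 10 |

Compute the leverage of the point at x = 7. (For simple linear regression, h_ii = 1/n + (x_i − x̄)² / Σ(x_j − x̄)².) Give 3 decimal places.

h = 0.251

x̄ = (1 + 7 + 9 + 10)/4 = 6.75
Σ(x − x̄)² = 33.0625 + 0.0625 + 5.0625 + 10.5625 = 48.75
h = 1/4 + (0.25)²/48.75 = 0.25 + 0.00128205 = 0.251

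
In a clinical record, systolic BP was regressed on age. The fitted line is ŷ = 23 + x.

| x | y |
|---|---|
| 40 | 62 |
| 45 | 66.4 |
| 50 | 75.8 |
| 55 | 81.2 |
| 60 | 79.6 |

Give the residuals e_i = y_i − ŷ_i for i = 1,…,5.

x=40: ŷ = 23 + 40 = 63; e = 62 − 63 = -1
x=45: ŷ = 23 + 45 = 68; e = 66.4 − 68 = -1.6
x=50: ŷ = 23 + 50 = 73; e = 75.8 − 73 = 2.8
x=55: ŷ = 23 + 55 = 78; e = 81.2 − 78 = 3.2
x=60: ŷ = 23 + 60 = 83; e = 79.6 − 83 = -3.4

-1, -1.6, 2.8, 3.2, -3.4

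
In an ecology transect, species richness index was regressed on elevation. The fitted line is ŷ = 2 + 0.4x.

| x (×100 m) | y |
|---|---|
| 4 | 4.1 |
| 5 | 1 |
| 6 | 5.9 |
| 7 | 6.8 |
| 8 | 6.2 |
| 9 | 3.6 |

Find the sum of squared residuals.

SSE = 20.5

x=4: ŷ = 2 + 0.4·4 = 3.6; r = 4.1 − 3.6 = 0.5
x=5: ŷ = 2 + 0.4·5 = 4; r = 1 − 4 = -3
x=6: ŷ = 2 + 0.4·6 = 4.4; r = 5.9 − 4.4 = 1.5
x=7: ŷ = 2 + 0.4·7 = 4.8; r = 6.8 − 4.8 = 2
x=8: ŷ = 2 + 0.4·8 = 5.2; r = 6.2 − 5.2 = 1
x=9: ŷ = 2 + 0.4·9 = 5.6; r = 3.6 − 5.6 = -2
SSE = 0.25 + 9 + 2.25 + 4 + 1 + 4 = 20.5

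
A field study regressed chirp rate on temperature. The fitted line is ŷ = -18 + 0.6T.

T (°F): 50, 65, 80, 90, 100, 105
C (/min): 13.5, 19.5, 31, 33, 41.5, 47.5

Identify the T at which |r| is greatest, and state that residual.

T = 90, r = -3

T=50: ŷ = -18 + 0.6·50 = 12; r = 13.5 − 12 = 1.5
T=65: ŷ = -18 + 0.6·65 = 21; r = 19.5 − 21 = -1.5
T=80: ŷ = -18 + 0.6·80 = 30; r = 31 − 30 = 1
T=90: ŷ = -18 + 0.6·90 = 36; r = 33 − 36 = -3
T=100: ŷ = -18 + 0.6·100 = 42; r = 41.5 − 42 = -0.5
T=105: ŷ = -18 + 0.6·105 = 45; r = 47.5 − 45 = 2.5
Largest |r| is 3 at T = 90, residual -3.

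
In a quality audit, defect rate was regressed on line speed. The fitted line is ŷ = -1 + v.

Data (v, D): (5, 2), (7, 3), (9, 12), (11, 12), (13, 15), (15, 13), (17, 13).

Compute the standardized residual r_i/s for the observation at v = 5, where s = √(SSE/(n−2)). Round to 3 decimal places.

-0.620

v=5: ŷ = -1 + 5 = 4; r = 2 − 4 = -2
v=7: ŷ = -1 + 7 = 6; r = 3 − 6 = -3
v=9: ŷ = -1 + 9 = 8; r = 12 − 8 = 4
v=11: ŷ = -1 + 11 = 10; r = 12 − 10 = 2
v=13: ŷ = -1 + 13 = 12; r = 15 − 12 = 3
v=15: ŷ = -1 + 15 = 14; r = 13 − 14 = -1
v=17: ŷ = -1 + 17 = 16; r = 13 − 16 = -3
SSE = 4 + 9 + 16 + 4 + 9 + 1 + 9 = 52
s = √(52/5) = 3.2249
r/s = -2 / 3.2249 = -0.620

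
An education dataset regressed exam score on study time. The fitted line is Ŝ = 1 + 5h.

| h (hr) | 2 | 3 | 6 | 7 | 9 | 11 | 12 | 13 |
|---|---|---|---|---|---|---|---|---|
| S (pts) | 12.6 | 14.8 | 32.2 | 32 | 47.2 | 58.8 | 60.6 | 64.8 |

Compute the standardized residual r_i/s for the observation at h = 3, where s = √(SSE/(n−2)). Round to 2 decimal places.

h=2: Ŝ = 1 + 5·2 = 11; r = 12.6 − 11 = 1.6
h=3: Ŝ = 1 + 5·3 = 16; r = 14.8 − 16 = -1.2
h=6: Ŝ = 1 + 5·6 = 31; r = 32.2 − 31 = 1.2
h=7: Ŝ = 1 + 5·7 = 36; r = 32 − 36 = -4
h=9: Ŝ = 1 + 5·9 = 46; r = 47.2 − 46 = 1.2
h=11: Ŝ = 1 + 5·11 = 56; r = 58.8 − 56 = 2.8
h=12: Ŝ = 1 + 5·12 = 61; r = 60.6 − 61 = -0.4
h=13: Ŝ = 1 + 5·13 = 66; r = 64.8 − 66 = -1.2
SSE = 2.56 + 1.44 + 1.44 + 16 + 1.44 + 7.84 + 0.16 + 1.44 = 32.32
s = √(32.32/6) = 2.32092
r/s = -1.2 / 2.32092 = -0.52

-0.52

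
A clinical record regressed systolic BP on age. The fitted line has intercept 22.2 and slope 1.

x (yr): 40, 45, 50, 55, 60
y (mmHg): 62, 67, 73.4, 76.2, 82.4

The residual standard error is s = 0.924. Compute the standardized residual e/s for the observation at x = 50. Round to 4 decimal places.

1.2987

ŷ = 22.2 + 50 = 72.2
e = 73.4 − 72.2 = 1.2
e/s = 1.2 / 0.924 = 1.2987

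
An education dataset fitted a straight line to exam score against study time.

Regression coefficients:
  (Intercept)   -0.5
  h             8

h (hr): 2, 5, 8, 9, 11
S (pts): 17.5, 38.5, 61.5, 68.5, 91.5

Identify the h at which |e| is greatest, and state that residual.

h = 11, e = 4

h=2: Ŝ = -0.5 + 8·2 = 15.5; e = 17.5 − 15.5 = 2
h=5: Ŝ = -0.5 + 8·5 = 39.5; e = 38.5 − 39.5 = -1
h=8: Ŝ = -0.5 + 8·8 = 63.5; e = 61.5 − 63.5 = -2
h=9: Ŝ = -0.5 + 8·9 = 71.5; e = 68.5 − 71.5 = -3
h=11: Ŝ = -0.5 + 8·11 = 87.5; e = 91.5 − 87.5 = 4
Largest |e| is 4 at h = 11, residual 4.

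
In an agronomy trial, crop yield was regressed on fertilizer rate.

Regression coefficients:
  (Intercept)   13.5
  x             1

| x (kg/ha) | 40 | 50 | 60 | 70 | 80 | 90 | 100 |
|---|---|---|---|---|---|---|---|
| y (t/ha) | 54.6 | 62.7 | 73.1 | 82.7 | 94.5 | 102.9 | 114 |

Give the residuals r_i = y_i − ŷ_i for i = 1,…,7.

x=40: ŷ = 13.5 + 40 = 53.5; r = 54.6 − 53.5 = 1.1
x=50: ŷ = 13.5 + 50 = 63.5; r = 62.7 − 63.5 = -0.8
x=60: ŷ = 13.5 + 60 = 73.5; r = 73.1 − 73.5 = -0.4
x=70: ŷ = 13.5 + 70 = 83.5; r = 82.7 − 83.5 = -0.8
x=80: ŷ = 13.5 + 80 = 93.5; r = 94.5 − 93.5 = 1
x=90: ŷ = 13.5 + 90 = 103.5; r = 102.9 − 103.5 = -0.6
x=100: ŷ = 13.5 + 100 = 113.5; r = 114 − 113.5 = 0.5

1.1, -0.8, -0.4, -0.8, 1, -0.6, 0.5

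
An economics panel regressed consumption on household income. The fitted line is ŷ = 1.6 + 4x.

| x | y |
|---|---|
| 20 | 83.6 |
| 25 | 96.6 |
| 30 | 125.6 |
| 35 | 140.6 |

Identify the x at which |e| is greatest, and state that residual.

x = 25, e = -5

x=20: ŷ = 1.6 + 4·20 = 81.6; e = 83.6 − 81.6 = 2
x=25: ŷ = 1.6 + 4·25 = 101.6; e = 96.6 − 101.6 = -5
x=30: ŷ = 1.6 + 4·30 = 121.6; e = 125.6 − 121.6 = 4
x=35: ŷ = 1.6 + 4·35 = 141.6; e = 140.6 − 141.6 = -1
Largest |e| is 5 at x = 25, residual -5.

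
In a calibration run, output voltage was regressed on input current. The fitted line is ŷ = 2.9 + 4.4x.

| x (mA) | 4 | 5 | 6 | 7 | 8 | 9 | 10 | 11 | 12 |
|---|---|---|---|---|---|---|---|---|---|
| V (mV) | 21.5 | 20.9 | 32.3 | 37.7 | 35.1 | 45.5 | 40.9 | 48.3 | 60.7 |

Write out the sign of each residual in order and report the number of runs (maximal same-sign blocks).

7 runs

x=4: ŷ = 2.9 + 4.4·4 = 20.5; e = 21.5 − 20.5 = 1
x=5: ŷ = 2.9 + 4.4·5 = 24.9; e = 20.9 − 24.9 = -4
x=6: ŷ = 2.9 + 4.4·6 = 29.3; e = 32.3 − 29.3 = 3
x=7: ŷ = 2.9 + 4.4·7 = 33.7; e = 37.7 − 33.7 = 4
x=8: ŷ = 2.9 + 4.4·8 = 38.1; e = 35.1 − 38.1 = -3
x=9: ŷ = 2.9 + 4.4·9 = 42.5; e = 45.5 − 42.5 = 3
x=10: ŷ = 2.9 + 4.4·10 = 46.9; e = 40.9 − 46.9 = -6
x=11: ŷ = 2.9 + 4.4·11 = 51.3; e = 48.3 − 51.3 = -3
x=12: ŷ = 2.9 + 4.4·12 = 55.7; e = 60.7 − 55.7 = 5
Signs: + − + + − + − − +
Runs: +×1, −×1, +×2, −×1, +×1, −×2, +×1 → 7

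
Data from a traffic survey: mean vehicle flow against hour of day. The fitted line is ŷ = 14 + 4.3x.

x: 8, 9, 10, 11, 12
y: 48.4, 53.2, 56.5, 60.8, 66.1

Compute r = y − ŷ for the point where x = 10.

ŷ = 14 + 4.3·10 = 57
r = 56.5 − 57 = -0.5

r = -0.5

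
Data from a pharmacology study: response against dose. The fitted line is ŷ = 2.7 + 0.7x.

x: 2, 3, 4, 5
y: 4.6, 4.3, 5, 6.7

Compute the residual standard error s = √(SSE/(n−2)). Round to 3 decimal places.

x=2: ŷ = 2.7 + 0.7·2 = 4.1; r = 4.6 − 4.1 = 0.5
x=3: ŷ = 2.7 + 0.7·3 = 4.8; r = 4.3 − 4.8 = -0.5
x=4: ŷ = 2.7 + 0.7·4 = 5.5; r = 5 − 5.5 = -0.5
x=5: ŷ = 2.7 + 0.7·5 = 6.2; r = 6.7 − 6.2 = 0.5
SSE = 0.25 + 0.25 + 0.25 + 0.25 = 1
s = √(1/2) = √0.5 ≈ 0.707

s = 0.707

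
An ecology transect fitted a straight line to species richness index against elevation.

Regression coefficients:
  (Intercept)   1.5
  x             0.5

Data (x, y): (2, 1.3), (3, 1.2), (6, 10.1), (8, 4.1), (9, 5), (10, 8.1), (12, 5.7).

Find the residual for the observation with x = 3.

ŷ = 1.5 + 0.5·3 = 3
r = 1.2 − 3 = -1.8

r = -1.8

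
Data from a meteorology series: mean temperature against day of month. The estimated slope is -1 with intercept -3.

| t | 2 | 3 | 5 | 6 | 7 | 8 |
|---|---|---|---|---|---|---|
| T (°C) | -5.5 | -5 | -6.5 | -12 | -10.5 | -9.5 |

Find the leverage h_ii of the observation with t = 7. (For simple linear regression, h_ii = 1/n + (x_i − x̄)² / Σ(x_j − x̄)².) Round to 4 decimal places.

h = 0.2919

t̄ = (2 + 3 + 5 + 6 + 7 + 8)/6 = 5.16667
Σ(t − t̄)² = 10.0278 + 4.69444 + 0.0277778 + 0.694444 + 3.36111 + 8.02778 = 26.8333
h = 1/6 + (1.83333)²/26.8333 = 0.166667 + 0.125259 = 0.2919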